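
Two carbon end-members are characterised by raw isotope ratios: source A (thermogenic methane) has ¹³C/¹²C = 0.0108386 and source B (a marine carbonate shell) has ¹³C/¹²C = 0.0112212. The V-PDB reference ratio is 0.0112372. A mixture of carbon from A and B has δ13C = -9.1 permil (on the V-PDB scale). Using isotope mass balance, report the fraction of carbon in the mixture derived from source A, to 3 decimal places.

δ_A = (0.0108386/0.0112372 − 1)×1000 = (0.964529 − 1)×1000 = -35.471 permil
δ_B = (0.0112212/0.0112372 − 1)×1000 = (0.998576 − 1)×1000 = -1.424 permil
f_A = (δ_mix − δ_B)/(δ_A − δ_B) = (-9.1 − (-1.424))/(-35.471 − (-1.424))
f_A = -7.676 / -34.048 = 0.2255

0.225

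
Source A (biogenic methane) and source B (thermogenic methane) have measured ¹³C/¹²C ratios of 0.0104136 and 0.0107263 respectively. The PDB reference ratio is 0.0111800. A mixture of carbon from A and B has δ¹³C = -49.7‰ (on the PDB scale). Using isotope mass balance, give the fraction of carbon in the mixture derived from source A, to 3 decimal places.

0.326

δ_A = (0.0104136/0.0111800 − 1)×1000 = (0.931449 − 1)×1000 = -68.551‰
δ_B = (0.0107263/0.0111800 − 1)×1000 = (0.959419 − 1)×1000 = -40.581‰
f_A = (δ_mix − δ_B)/(δ_A − δ_B) = (-49.7 − (-40.581))/(-68.551 − (-40.581))
f_A = -9.119 / -27.970 = 0.3260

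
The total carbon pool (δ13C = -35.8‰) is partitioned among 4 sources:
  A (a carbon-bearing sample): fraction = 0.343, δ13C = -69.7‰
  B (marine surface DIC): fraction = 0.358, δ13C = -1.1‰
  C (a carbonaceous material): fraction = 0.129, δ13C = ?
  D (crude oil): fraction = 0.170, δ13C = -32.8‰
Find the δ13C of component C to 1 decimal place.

-45.9‰

Isotope mass balance: δ_bulk = Σ fᵢ·δᵢ.
-35.8 = 0.343×(-69.7) + 0.358×(-1.1) + 0.129×δ_C + 0.170×(-32.8)
0.129·δ_C = -35.8 − (-29.877) = -5.923
δ_C = -5.923 / 0.129 = -45.92‰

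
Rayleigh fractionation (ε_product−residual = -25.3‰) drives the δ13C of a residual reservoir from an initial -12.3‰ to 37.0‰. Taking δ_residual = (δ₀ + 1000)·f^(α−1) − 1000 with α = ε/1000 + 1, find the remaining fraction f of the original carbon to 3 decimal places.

α − 1 = ε/1000 = -0.0253
(δ_res + 1000)/(δ₀ + 1000) = (37.0 + 1000)/(-12.3 + 1000) = 1037.0/987.7 = 1.049914
f = 1.049914^(1/-0.0253) = exp(ln(1.049914)/-0.0253) = exp(0.04871/-0.0253)
f = exp(-1.9252) = 0.1458

0.146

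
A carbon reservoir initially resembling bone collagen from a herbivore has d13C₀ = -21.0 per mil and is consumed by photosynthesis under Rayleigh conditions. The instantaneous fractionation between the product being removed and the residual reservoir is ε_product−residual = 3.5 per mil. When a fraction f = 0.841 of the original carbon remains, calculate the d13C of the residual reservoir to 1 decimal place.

Rayleigh residual: δ_res = (δ₀ + 1000)·f^(α−1) − 1000
α = ε/1000 + 1 = 1.00350, so α − 1 = 0.00350
f^(α−1) = 0.841^(0.00350) = 0.999394
δ_res = (-21.0 + 1000) × 0.999394 − 1000 = 978.407 − 1000 = -21.59 per mil

-21.6 per mil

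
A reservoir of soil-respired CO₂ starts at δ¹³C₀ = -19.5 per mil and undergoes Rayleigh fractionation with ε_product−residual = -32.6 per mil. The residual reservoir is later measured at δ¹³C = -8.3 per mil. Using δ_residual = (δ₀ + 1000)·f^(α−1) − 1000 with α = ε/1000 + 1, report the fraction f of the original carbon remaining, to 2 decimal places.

0.71

α − 1 = ε/1000 = -0.0326
(δ_res + 1000)/(δ₀ + 1000) = (-8.3 + 1000)/(-19.5 + 1000) = 991.7/980.5 = 1.011423
f = 1.011423^(1/-0.0326) = exp(ln(1.011423)/-0.0326) = exp(0.01136/-0.0326)
f = exp(-0.3484) = 0.7058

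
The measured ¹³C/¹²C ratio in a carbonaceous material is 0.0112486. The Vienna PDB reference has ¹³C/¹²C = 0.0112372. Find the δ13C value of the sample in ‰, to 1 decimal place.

1.0‰

δ13C = (R_sample / R_standard − 1) × 1000
R_sample / R_standard = 0.0112486 / 0.0112372 = 1.001014
δ13C = (1.001014 − 1) × 1000 = 1.01‰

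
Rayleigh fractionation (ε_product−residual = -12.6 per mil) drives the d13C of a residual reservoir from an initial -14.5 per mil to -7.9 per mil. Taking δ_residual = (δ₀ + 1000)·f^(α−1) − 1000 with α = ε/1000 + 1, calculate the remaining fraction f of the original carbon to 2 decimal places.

0.59

α − 1 = ε/1000 = -0.0126
(δ_res + 1000)/(δ₀ + 1000) = (-7.9 + 1000)/(-14.5 + 1000) = 992.1/985.5 = 1.006697
f = 1.006697^(1/-0.0126) = exp(ln(1.006697)/-0.0126) = exp(0.00667/-0.0126)
f = exp(-0.5297) = 0.5888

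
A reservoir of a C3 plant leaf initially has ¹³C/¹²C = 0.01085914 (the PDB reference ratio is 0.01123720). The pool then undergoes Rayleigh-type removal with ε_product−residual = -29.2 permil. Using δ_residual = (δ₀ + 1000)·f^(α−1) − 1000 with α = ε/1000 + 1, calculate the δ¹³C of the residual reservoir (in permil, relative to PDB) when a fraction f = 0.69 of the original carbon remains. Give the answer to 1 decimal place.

-23.1 permil

δ₀ = (0.01085914/0.01123720 − 1)×1000 = (0.966356 − 1)×1000 = -33.644 permil
α − 1 = ε/1000 = -0.0292
f^(α−1) = 0.69^(-0.0292) = 1.010894
δ_res = (-33.644 + 1000) × 1.010894 − 1000 = 976.884 − 1000 = -23.12 permil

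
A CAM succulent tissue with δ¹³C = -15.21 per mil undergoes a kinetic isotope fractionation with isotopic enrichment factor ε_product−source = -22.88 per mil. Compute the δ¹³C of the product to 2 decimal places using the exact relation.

Exactly, δ_product = (δ_source + 1000)·(ε/1000 + 1) − 1000.
δ_product = (-15.21 + 1000) × (-22.88/1000 + 1) − 1000
δ_product = -37.742 per mil

-37.74 per mil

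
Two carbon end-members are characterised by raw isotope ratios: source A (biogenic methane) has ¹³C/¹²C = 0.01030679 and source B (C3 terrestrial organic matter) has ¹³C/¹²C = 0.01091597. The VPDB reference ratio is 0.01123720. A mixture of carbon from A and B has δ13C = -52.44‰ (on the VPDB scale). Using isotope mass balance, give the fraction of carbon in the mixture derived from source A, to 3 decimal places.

0.440

δ_A = (0.01030679/0.01123720 − 1)×1000 = (0.917203 − 1)×1000 = -82.797‰
δ_B = (0.01091597/0.01123720 − 1)×1000 = (0.971414 − 1)×1000 = -28.586‰
f_A = (δ_mix − δ_B)/(δ_A − δ_B) = (-52.44 − (-28.586))/(-82.797 − (-28.586))
f_A = -23.854 / -54.211 = 0.4400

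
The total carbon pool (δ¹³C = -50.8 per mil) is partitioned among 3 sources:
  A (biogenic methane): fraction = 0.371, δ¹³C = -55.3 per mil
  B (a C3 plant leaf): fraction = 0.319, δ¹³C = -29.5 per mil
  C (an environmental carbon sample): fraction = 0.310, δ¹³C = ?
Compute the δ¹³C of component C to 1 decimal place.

Isotope mass balance: δ_bulk = Σ fᵢ·δᵢ.
-50.8 = 0.371×(-55.3) + 0.319×(-29.5) + 0.310×δ_C
0.310·δ_C = -50.8 − (-29.927) = -20.873
δ_C = -20.873 / 0.310 = -67.33 per mil

-67.3 per mil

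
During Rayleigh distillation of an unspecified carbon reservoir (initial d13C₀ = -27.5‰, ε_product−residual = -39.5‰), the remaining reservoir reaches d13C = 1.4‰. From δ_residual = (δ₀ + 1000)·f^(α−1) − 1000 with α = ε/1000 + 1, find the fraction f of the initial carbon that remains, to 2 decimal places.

0.48

α − 1 = ε/1000 = -0.0395
(δ_res + 1000)/(δ₀ + 1000) = (1.4 + 1000)/(-27.5 + 1000) = 1001.4/972.5 = 1.029717
f = 1.029717^(1/-0.0395) = exp(ln(1.029717)/-0.0395) = exp(0.02928/-0.0395)
f = exp(-0.7414) = 0.4765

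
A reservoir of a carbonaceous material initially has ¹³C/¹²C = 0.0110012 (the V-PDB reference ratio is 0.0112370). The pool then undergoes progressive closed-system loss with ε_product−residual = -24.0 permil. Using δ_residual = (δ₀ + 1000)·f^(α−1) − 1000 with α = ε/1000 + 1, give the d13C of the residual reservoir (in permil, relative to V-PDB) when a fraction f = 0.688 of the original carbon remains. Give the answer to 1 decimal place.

-12.2 permil

δ₀ = (0.0110012/0.0112370 − 1)×1000 = (0.979016 − 1)×1000 = -20.984 permil
α − 1 = ε/1000 = -0.0240
f^(α−1) = 0.688^(-0.0240) = 1.009016
δ_res = (-20.984 + 1000) × 1.009016 − 1000 = 987.842 − 1000 = -12.16 permil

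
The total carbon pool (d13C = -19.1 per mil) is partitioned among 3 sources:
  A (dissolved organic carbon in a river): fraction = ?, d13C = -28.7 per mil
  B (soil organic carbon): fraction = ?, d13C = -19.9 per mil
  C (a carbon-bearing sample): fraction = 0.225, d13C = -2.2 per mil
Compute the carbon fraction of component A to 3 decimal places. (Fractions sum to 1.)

0.362

Let f_A and f_B be the unknown fractions; fractions sum to 1 so f_A + f_B = 0.775.
Mass balance: Σ fᵢ·δᵢ = δ_bulk ⇒ f_A·(-28.7) + f_B·(-19.9) = -19.1 − (-0.495) = -18.605
Substitute f_B = 0.775 − f_A:
f_A·(-28.7 − -19.9) = -18.605 − 0.775×(-19.9) = -3.183
f_A = -3.183 / -8.8 = 0.3616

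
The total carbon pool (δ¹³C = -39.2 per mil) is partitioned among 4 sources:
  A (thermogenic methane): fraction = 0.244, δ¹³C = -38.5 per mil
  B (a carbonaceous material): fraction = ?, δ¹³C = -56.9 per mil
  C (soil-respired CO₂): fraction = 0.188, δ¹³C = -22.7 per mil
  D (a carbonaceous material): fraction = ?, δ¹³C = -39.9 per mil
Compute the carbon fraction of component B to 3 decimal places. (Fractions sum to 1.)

0.169

Let f_B and f_D be the unknown fractions; fractions sum to 1 so f_B + f_D = 0.568.
Mass balance: Σ fᵢ·δᵢ = δ_bulk ⇒ f_B·(-56.9) + f_D·(-39.9) = -39.2 − (-13.662) = -25.538
Substitute f_D = 0.568 − f_B:
f_B·(-56.9 − -39.9) = -25.538 − 0.568×(-39.9) = -2.875
f_B = -2.875 / -17.0 = 0.1691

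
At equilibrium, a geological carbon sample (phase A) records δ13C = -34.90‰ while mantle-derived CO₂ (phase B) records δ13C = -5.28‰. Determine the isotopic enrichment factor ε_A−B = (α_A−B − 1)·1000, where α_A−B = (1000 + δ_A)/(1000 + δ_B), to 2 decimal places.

α_A−B = (1000 + -34.90) / (1000 + -5.28) = 965.10 / 994.72 = 0.970223
ε_A−B = (0.970223 − 1) × 1000 = -29.777‰
(The approximation ε ≈ δ_A − δ_B would give -29.62‰.)

-29.78‰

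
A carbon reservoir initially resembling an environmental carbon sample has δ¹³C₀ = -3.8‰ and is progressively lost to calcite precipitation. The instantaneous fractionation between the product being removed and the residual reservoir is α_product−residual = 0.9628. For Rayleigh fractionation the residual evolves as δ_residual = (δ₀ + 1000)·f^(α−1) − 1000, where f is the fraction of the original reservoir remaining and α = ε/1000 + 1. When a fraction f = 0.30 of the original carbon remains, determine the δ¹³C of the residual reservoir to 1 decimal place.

Rayleigh residual: δ_res = (δ₀ + 1000)·f^(α−1) − 1000
α − 1 = -0.03720
f^(α−1) = 0.30^(-0.03720) = 1.045806
δ_res = (-3.8 + 1000) × 1.045806 − 1000 = 1041.832 − 1000 = 41.83‰

41.8‰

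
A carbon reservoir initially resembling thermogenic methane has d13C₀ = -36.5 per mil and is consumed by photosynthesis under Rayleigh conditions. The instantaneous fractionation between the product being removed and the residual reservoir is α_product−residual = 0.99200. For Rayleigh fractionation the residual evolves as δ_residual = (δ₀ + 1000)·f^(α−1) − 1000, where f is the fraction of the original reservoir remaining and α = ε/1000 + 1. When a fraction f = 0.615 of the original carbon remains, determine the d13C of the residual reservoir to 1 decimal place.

-32.7 per mil

Rayleigh residual: δ_res = (δ₀ + 1000)·f^(α−1) − 1000
α − 1 = -0.00800
f^(α−1) = 0.615^(-0.00800) = 1.003897
δ_res = (-36.5 + 1000) × 1.003897 − 1000 = 967.254 − 1000 = -32.75 per mil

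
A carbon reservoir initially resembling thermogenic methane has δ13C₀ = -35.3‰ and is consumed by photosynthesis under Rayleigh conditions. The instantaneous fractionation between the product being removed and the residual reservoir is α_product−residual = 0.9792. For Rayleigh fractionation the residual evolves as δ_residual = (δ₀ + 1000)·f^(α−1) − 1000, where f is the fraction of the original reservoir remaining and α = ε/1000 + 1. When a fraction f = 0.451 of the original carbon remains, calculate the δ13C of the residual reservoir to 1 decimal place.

Rayleigh residual: δ_res = (δ₀ + 1000)·f^(α−1) − 1000
α − 1 = -0.02080
f^(α−1) = 0.451^(-0.02080) = 1.016701
δ_res = (-35.3 + 1000) × 1.016701 − 1000 = 980.811 − 1000 = -19.19‰

-19.2‰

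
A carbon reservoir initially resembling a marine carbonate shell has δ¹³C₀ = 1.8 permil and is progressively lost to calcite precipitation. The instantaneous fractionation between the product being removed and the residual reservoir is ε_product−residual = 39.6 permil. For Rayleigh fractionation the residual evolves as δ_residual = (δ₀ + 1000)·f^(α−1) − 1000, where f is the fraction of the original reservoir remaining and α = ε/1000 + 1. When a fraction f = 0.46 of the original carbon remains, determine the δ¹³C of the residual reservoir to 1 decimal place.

Rayleigh residual: δ_res = (δ₀ + 1000)·f^(α−1) − 1000
α = ε/1000 + 1 = 1.03960, so α − 1 = 0.03960
f^(α−1) = 0.46^(0.03960) = 0.969717
δ_res = (1.8 + 1000) × 0.969717 − 1000 = 971.463 − 1000 = -28.54 permil

-28.5 permil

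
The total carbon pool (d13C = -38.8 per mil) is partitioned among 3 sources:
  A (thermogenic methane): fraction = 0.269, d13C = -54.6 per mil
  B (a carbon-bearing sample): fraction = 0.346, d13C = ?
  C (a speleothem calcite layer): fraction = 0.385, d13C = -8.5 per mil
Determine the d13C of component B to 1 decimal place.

-60.2 per mil

Isotope mass balance: δ_bulk = Σ fᵢ·δᵢ.
-38.8 = 0.269×(-54.6) + 0.346×δ_B + 0.385×(-8.5)
0.346·δ_B = -38.8 − (-17.960) = -20.840
δ_B = -20.840 / 0.346 = -60.23 per mil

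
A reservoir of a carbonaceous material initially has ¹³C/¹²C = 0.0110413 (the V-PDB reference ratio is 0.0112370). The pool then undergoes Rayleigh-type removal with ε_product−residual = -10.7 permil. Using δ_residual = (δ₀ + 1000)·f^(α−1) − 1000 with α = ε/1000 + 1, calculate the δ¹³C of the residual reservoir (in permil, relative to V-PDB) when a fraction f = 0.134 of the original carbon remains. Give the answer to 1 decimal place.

δ₀ = (0.0110413/0.0112370 − 1)×1000 = (0.982584 − 1)×1000 = -17.416 permil
α − 1 = ε/1000 = -0.0107
f^(α−1) = 0.134^(-0.0107) = 1.021739
δ_res = (-17.416 + 1000) × 1.021739 − 1000 = 1003.945 − 1000 = 3.94 permil

3.9 permil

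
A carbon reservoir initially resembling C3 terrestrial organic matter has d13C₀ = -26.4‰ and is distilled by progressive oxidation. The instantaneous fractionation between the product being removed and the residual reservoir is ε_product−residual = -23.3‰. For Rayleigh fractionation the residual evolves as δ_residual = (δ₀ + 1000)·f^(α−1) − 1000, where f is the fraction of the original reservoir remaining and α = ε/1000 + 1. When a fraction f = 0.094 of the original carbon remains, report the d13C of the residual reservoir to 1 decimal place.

Rayleigh residual: δ_res = (δ₀ + 1000)·f^(α−1) − 1000
α = ε/1000 + 1 = 0.97670, so α − 1 = -0.02330
f^(α−1) = 0.094^(-0.02330) = 1.056638
δ_res = (-26.4 + 1000) × 1.056638 − 1000 = 1028.743 − 1000 = 28.74‰

28.7‰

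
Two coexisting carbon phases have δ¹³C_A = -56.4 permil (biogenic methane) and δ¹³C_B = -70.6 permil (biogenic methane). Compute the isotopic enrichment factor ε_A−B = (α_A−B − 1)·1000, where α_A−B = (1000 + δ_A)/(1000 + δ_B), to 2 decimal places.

α_A−B = (1000 + -56.4) / (1000 + -70.6) = 943.6 / 929.4 = 1.015279
ε_A−B = (1.015279 − 1) × 1000 = 15.279 permil
(The approximation ε ≈ δ_A − δ_B would give 14.2 permil.)

15.28 permil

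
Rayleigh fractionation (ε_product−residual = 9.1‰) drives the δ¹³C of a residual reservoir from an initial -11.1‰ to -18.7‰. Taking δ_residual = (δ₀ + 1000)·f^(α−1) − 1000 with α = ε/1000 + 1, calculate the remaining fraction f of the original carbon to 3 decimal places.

0.428

α − 1 = ε/1000 = 0.0091
(δ_res + 1000)/(δ₀ + 1000) = (-18.7 + 1000)/(-11.1 + 1000) = 981.3/988.9 = 0.992315
f = 0.992315^(1/0.0091) = exp(ln(0.992315)/0.0091) = exp(-0.00771/0.0091)
f = exp(-0.8478) = 0.4284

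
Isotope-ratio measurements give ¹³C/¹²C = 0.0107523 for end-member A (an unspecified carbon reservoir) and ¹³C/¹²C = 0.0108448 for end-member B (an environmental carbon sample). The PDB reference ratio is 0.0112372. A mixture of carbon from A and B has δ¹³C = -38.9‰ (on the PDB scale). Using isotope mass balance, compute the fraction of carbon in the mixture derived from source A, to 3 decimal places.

0.484

δ_A = (0.0107523/0.0112372 − 1)×1000 = (0.956849 − 1)×1000 = -43.151‰
δ_B = (0.0108448/0.0112372 − 1)×1000 = (0.965080 − 1)×1000 = -34.920‰
f_A = (δ_mix − δ_B)/(δ_A − δ_B) = (-38.9 − (-34.920))/(-43.151 − (-34.920))
f_A = -3.980 / -8.232 = 0.4835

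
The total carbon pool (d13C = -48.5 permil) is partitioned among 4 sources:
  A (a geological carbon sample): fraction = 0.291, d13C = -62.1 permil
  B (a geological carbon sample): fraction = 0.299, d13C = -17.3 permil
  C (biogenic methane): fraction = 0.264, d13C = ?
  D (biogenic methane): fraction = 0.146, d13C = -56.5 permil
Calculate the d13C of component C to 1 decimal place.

Isotope mass balance: δ_bulk = Σ fᵢ·δᵢ.
-48.5 = 0.291×(-62.1) + 0.299×(-17.3) + 0.264×δ_C + 0.146×(-56.5)
0.264·δ_C = -48.5 − (-31.493) = -17.007
δ_C = -17.007 / 0.264 = -64.42 permil

-64.4 permil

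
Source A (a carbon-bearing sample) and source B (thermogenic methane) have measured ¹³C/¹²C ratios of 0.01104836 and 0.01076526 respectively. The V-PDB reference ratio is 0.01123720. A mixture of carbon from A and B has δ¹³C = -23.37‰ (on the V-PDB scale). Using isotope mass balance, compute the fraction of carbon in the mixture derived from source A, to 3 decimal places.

0.739

δ_A = (0.01104836/0.01123720 − 1)×1000 = (0.983195 − 1)×1000 = -16.805‰
δ_B = (0.01076526/0.01123720 − 1)×1000 = (0.958002 − 1)×1000 = -41.998‰
f_A = (δ_mix − δ_B)/(δ_A − δ_B) = (-23.37 − (-41.998))/(-16.805 − (-41.998))
f_A = 18.628 / 25.193 = 0.7394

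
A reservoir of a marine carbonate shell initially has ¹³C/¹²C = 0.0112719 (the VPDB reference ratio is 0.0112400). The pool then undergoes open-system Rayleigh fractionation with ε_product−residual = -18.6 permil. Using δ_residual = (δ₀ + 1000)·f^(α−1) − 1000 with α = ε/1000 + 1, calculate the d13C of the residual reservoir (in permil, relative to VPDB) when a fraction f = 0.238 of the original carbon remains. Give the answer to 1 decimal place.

30.0 permil

δ₀ = (0.0112719/0.0112400 − 1)×1000 = (1.002838 − 1)×1000 = 2.838 permil
α − 1 = ε/1000 = -0.0186
f^(α−1) = 0.238^(-0.0186) = 1.027060
δ_res = (2.838 + 1000) × 1.027060 − 1000 = 1029.975 − 1000 = 29.97 permil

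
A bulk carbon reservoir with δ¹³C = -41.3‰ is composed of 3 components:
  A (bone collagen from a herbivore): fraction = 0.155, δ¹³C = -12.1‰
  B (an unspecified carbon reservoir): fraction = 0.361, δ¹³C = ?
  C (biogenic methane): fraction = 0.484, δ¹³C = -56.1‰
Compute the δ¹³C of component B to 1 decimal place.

Isotope mass balance: δ_bulk = Σ fᵢ·δᵢ.
-41.3 = 0.155×(-12.1) + 0.361×δ_B + 0.484×(-56.1)
0.361·δ_B = -41.3 − (-29.028) = -12.272
δ_B = -12.272 / 0.361 = -33.99‰

-34.0‰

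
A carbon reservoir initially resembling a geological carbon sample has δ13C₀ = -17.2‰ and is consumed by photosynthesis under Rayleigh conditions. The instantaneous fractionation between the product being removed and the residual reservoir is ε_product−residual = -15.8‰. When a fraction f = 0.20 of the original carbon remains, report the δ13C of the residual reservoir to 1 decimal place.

Rayleigh residual: δ_res = (δ₀ + 1000)·f^(α−1) − 1000
α = ε/1000 + 1 = 0.98420, so α − 1 = -0.01580
f^(α−1) = 0.20^(-0.01580) = 1.025755
δ_res = (-17.2 + 1000) × 1.025755 − 1000 = 1008.112 − 1000 = 8.11‰

8.1‰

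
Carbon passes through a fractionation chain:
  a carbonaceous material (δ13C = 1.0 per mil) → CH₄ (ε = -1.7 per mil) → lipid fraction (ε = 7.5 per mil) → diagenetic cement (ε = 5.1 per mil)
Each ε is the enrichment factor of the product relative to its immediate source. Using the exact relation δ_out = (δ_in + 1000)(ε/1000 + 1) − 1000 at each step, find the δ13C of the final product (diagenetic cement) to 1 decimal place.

11.9 per mil

step 1: δ = (1.00 + 1000)·(-1.7/1000 + 1) − 1000 = -0.70 per mil
step 2: δ = (-0.70 + 1000)·(7.5/1000 + 1) − 1000 = 6.79 per mil
step 3: δ = (6.79 + 1000)·(5.1/1000 + 1) − 1000 = 11.93 per mil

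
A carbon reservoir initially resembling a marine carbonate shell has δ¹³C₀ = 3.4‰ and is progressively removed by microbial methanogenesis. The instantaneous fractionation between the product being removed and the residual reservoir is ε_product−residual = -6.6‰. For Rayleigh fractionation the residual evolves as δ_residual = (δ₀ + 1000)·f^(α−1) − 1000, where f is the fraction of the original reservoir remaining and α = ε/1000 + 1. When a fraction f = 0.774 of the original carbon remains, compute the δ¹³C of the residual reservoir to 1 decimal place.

5.1‰

Rayleigh residual: δ_res = (δ₀ + 1000)·f^(α−1) − 1000
α = ε/1000 + 1 = 0.99340, so α − 1 = -0.00660
f^(α−1) = 0.774^(-0.00660) = 1.001692
δ_res = (3.4 + 1000) × 1.001692 − 1000 = 1005.098 − 1000 = 5.10‰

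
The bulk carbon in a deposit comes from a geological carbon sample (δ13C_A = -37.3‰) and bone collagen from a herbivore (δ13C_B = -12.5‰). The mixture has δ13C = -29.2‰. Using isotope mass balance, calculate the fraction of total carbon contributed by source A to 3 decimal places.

δ_mix = f_A·δ_A + (1 − f_A)·δ_B  ⇒  f_A = (δ_mix − δ_B)/(δ_A − δ_B)
f_A = (-29.2 − (-12.5)) / (-37.3 − (-12.5))
f_A = -16.7 / -24.8 = 0.6734

0.673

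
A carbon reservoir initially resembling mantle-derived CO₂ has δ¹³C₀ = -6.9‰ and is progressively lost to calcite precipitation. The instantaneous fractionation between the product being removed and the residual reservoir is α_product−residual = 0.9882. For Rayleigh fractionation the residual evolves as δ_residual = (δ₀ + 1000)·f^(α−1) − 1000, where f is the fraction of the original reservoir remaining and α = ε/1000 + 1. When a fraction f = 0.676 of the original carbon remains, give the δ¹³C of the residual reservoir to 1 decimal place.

-2.3‰

Rayleigh residual: δ_res = (δ₀ + 1000)·f^(α−1) − 1000
α − 1 = -0.01180
f^(α−1) = 0.676^(-0.01180) = 1.004631
δ_res = (-6.9 + 1000) × 1.004631 − 1000 = 997.699 − 1000 = -2.30‰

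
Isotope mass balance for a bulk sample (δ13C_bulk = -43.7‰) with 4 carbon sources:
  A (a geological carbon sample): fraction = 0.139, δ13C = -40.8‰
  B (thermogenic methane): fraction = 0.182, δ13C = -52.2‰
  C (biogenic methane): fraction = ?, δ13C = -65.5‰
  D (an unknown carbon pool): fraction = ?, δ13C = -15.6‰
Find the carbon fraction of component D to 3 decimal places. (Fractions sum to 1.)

Let f_D and f_C be the unknown fractions; fractions sum to 1 so f_D + f_C = 0.679.
Mass balance: Σ fᵢ·δᵢ = δ_bulk ⇒ f_D·(-15.6) + f_C·(-65.5) = -43.7 − (-15.172) = -28.528
Substitute f_C = 0.679 − f_D:
f_D·(-15.6 − -65.5) = -28.528 − 0.679×(-65.5) = 15.946
f_D = 15.946 / 49.9 = 0.3196

0.320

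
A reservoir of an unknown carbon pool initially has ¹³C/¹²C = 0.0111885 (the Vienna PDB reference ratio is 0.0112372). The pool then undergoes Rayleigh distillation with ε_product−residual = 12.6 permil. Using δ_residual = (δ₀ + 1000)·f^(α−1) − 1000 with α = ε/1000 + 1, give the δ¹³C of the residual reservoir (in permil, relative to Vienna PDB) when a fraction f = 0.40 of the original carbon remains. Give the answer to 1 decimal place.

-15.8 permil

δ₀ = (0.0111885/0.0112372 − 1)×1000 = (0.995666 − 1)×1000 = -4.334 permil
α − 1 = ε/1000 = 0.0126
f^(α−1) = 0.40^(0.0126) = 0.988521
δ_res = (-4.334 + 1000) × 0.988521 − 1000 = 984.237 − 1000 = -15.76 permil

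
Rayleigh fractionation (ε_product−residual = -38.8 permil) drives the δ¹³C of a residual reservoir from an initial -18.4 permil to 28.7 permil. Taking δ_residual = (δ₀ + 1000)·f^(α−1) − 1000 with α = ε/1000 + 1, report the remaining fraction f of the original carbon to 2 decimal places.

α − 1 = ε/1000 = -0.0388
(δ_res + 1000)/(δ₀ + 1000) = (28.7 + 1000)/(-18.4 + 1000) = 1028.7/981.6 = 1.047983
f = 1.047983^(1/-0.0388) = exp(ln(1.047983)/-0.0388) = exp(0.04687/-0.0388)
f = exp(-1.2079) = 0.2988

0.30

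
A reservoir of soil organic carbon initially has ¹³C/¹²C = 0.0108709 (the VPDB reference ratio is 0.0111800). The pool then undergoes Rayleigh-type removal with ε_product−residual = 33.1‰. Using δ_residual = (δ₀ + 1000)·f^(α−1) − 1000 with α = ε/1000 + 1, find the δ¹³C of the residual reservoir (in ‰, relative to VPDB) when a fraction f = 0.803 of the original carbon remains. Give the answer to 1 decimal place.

δ₀ = (0.0108709/0.0111800 − 1)×1000 = (0.972352 − 1)×1000 = -27.648‰
α − 1 = ε/1000 = 0.0331
f^(α−1) = 0.803^(0.0331) = 0.992764
δ_res = (-27.648 + 1000) × 0.992764 − 1000 = 965.317 − 1000 = -34.68‰

-34.7‰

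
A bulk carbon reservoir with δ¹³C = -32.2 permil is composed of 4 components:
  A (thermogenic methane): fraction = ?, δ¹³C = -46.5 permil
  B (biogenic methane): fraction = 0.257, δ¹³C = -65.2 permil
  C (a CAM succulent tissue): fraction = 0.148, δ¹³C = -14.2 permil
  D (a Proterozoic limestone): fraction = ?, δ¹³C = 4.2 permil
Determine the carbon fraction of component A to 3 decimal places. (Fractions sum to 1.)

0.312

Let f_A and f_D be the unknown fractions; fractions sum to 1 so f_A + f_D = 0.595.
Mass balance: Σ fᵢ·δᵢ = δ_bulk ⇒ f_A·(-46.5) + f_D·(4.2) = -32.2 − (-18.858) = -13.342
Substitute f_D = 0.595 − f_A:
f_A·(-46.5 − 4.2) = -13.342 − 0.595×(4.2) = -15.841
f_A = -15.841 / -50.7 = 0.3124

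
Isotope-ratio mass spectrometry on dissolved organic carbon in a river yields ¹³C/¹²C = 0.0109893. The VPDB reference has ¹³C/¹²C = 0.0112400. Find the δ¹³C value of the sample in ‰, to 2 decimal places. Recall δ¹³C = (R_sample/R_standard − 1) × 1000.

δ¹³C = (R_sample / R_standard − 1) × 1000
R_sample / R_standard = 0.0109893 / 0.0112400 = 0.977696
δ¹³C = (0.977696 − 1) × 1000 = -22.304‰

-22.30‰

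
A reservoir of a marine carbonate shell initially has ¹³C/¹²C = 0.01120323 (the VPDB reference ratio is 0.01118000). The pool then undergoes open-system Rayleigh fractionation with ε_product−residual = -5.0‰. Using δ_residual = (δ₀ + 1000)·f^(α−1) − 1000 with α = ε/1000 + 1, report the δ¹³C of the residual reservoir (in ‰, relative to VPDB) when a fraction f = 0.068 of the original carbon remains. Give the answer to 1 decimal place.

δ₀ = (0.01120323/0.01118000 − 1)×1000 = (1.002078 − 1)×1000 = 2.078‰
α − 1 = ε/1000 = -0.0050
f^(α−1) = 0.068^(-0.0050) = 1.013532
δ_res = (2.078 + 1000) × 1.013532 − 1000 = 1015.638 − 1000 = 15.64‰

15.6‰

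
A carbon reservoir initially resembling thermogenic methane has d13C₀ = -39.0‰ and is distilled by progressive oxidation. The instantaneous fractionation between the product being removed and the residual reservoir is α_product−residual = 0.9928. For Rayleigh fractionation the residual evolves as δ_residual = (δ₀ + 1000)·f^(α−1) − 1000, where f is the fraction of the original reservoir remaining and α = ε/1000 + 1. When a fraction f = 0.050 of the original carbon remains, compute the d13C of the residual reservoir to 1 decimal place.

-18.0‰

Rayleigh residual: δ_res = (δ₀ + 1000)·f^(α−1) − 1000
α − 1 = -0.00720
f^(α−1) = 0.050^(-0.00720) = 1.021804
δ_res = (-39.0 + 1000) × 1.021804 − 1000 = 981.953 − 1000 = -18.05‰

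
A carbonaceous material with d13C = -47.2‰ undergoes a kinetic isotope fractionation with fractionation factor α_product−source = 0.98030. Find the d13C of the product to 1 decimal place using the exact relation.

-66.0‰

δ_product = (δ_source + 1000)·α − 1000
δ_product = (-47.2 + 1000) × 0.98030 − 1000
δ_product = 934.030 − 1000 = -65.97‰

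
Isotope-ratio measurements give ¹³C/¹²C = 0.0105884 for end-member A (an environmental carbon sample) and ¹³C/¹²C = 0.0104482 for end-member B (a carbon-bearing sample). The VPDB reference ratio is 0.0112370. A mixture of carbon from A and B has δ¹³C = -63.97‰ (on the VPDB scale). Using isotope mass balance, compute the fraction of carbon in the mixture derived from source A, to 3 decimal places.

δ_A = (0.0105884/0.0112370 − 1)×1000 = (0.942280 − 1)×1000 = -57.720‰
δ_B = (0.0104482/0.0112370 − 1)×1000 = (0.929803 − 1)×1000 = -70.197‰
f_A = (δ_mix − δ_B)/(δ_A − δ_B) = (-63.97 − (-70.197))/(-57.720 − (-70.197))
f_A = 6.227 / 12.477 = 0.4991

0.499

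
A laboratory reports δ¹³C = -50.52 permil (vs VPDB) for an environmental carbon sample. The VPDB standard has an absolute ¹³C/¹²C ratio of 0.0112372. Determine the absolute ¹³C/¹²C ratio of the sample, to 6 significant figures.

R_sample = R_standard × (δ¹³C/1000 + 1)
R_sample = 0.0112372 × (-50.52/1000 + 1) = 0.0112372 × 0.949480
R_sample = 0.0106695

0.0106695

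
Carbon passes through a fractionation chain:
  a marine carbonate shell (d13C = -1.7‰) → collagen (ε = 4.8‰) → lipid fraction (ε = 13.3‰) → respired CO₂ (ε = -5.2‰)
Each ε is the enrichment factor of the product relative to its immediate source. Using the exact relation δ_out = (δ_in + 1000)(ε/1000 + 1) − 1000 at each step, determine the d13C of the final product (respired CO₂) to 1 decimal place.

step 1: δ = (-1.70 + 1000)·(4.8/1000 + 1) − 1000 = 3.09‰
step 2: δ = (3.09 + 1000)·(13.3/1000 + 1) − 1000 = 16.43‰
step 3: δ = (16.43 + 1000)·(-5.2/1000 + 1) − 1000 = 11.15‰

11.1‰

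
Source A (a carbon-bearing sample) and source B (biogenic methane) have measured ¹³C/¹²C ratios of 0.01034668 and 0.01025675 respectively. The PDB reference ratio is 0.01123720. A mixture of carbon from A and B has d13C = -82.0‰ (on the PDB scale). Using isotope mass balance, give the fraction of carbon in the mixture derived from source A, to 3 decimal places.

δ_A = (0.01034668/0.01123720 − 1)×1000 = (0.920753 − 1)×1000 = -79.247‰
δ_B = (0.01025675/0.01123720 − 1)×1000 = (0.912750 − 1)×1000 = -87.250‰
f_A = (δ_mix − δ_B)/(δ_A − δ_B) = (-82.0 − (-87.250))/(-79.247 − (-87.250))
f_A = 5.250 / 8.003 = 0.6561

0.656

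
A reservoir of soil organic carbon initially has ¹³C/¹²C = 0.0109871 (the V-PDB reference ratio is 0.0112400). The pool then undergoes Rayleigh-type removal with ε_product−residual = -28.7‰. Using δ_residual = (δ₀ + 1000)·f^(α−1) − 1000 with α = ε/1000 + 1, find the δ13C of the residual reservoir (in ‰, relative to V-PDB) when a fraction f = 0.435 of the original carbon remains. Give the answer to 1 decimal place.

δ₀ = (0.0109871/0.0112400 − 1)×1000 = (0.977500 − 1)×1000 = -22.500‰
α − 1 = ε/1000 = -0.0287
f^(α−1) = 0.435^(-0.0287) = 1.024178
δ_res = (-22.500 + 1000) × 1.024178 − 1000 = 1001.134 − 1000 = 1.13‰

1.1‰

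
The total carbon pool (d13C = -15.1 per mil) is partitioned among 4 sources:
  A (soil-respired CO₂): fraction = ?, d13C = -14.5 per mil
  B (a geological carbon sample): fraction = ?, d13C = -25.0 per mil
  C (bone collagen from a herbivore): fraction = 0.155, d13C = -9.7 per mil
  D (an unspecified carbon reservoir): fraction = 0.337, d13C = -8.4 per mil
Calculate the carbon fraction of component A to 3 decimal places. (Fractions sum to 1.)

0.184

Let f_A and f_B be the unknown fractions; fractions sum to 1 so f_A + f_B = 0.508.
Mass balance: Σ fᵢ·δᵢ = δ_bulk ⇒ f_A·(-14.5) + f_B·(-25.0) = -15.1 − (-4.334) = -10.766
Substitute f_B = 0.508 − f_A:
f_A·(-14.5 − -25.0) = -10.766 − 0.508×(-25.0) = 1.934
f_A = 1.934 / 10.5 = 0.1842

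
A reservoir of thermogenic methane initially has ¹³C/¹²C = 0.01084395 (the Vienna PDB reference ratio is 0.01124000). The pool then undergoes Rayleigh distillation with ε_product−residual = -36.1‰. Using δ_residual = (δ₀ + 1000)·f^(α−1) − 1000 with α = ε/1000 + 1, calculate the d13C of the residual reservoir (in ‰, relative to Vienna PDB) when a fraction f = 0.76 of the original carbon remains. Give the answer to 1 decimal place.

-25.6‰

δ₀ = (0.01084395/0.01124000 − 1)×1000 = (0.964764 − 1)×1000 = -35.236‰
α − 1 = ε/1000 = -0.0361
f^(α−1) = 0.76^(-0.0361) = 1.009956
δ_res = (-35.236 + 1000) × 1.009956 − 1000 = 974.370 − 1000 = -25.63‰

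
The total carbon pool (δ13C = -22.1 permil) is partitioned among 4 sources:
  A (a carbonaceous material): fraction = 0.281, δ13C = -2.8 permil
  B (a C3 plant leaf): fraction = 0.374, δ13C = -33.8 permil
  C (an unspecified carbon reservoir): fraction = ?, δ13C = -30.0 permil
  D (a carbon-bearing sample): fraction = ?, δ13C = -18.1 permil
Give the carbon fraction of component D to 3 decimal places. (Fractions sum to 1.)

Let f_D and f_C be the unknown fractions; fractions sum to 1 so f_D + f_C = 0.345.
Mass balance: Σ fᵢ·δᵢ = δ_bulk ⇒ f_D·(-18.1) + f_C·(-30.0) = -22.1 − (-13.428) = -8.672
Substitute f_C = 0.345 − f_D:
f_D·(-18.1 − -30.0) = -8.672 − 0.345×(-30.0) = 1.678
f_D = 1.678 / 11.9 = 0.1410

0.141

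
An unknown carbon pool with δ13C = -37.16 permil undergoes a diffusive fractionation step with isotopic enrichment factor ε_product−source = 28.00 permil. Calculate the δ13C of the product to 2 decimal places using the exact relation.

-10.20 permil

To first order, δ_product ≈ δ_source + ε = -9.16 permil.
Exactly, δ_product = (δ_source + 1000)·(ε/1000 + 1) − 1000.
δ_product = (-37.16 + 1000) × (28.00/1000 + 1) − 1000
δ_product = -10.200 permil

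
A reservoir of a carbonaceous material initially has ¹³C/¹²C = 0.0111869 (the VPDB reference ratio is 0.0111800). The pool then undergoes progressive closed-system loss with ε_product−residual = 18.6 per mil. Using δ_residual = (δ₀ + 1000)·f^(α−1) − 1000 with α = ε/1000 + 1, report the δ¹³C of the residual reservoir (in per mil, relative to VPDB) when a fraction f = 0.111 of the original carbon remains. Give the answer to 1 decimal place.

-39.5 per mil

δ₀ = (0.0111869/0.0111800 − 1)×1000 = (1.000617 − 1)×1000 = 0.617 per mil
α − 1 = ε/1000 = 0.0186
f^(α−1) = 0.111^(0.0186) = 0.959938
δ_res = (0.617 + 1000) × 0.959938 − 1000 = 960.530 − 1000 = -39.47 per mil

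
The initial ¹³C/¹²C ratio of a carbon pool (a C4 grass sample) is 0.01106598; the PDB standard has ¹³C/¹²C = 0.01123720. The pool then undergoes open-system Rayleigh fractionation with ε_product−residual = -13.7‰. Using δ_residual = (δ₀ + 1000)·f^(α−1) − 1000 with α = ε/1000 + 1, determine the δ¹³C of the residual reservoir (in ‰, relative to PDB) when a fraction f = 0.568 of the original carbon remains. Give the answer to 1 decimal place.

-7.6‰

δ₀ = (0.01106598/0.01123720 − 1)×1000 = (0.984763 − 1)×1000 = -15.237‰
α − 1 = ε/1000 = -0.0137
f^(α−1) = 0.568^(-0.0137) = 1.007779
δ_res = (-15.237 + 1000) × 1.007779 − 1000 = 992.424 − 1000 = -7.58‰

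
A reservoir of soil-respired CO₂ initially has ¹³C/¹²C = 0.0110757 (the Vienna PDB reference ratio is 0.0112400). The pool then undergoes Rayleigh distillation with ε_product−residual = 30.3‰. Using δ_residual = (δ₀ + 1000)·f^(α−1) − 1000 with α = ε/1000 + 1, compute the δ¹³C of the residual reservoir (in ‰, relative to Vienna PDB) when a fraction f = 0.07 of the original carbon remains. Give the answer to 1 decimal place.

-90.9‰

δ₀ = (0.0110757/0.0112400 − 1)×1000 = (0.985383 − 1)×1000 = -14.617‰
α − 1 = ε/1000 = 0.0303
f^(α−1) = 0.07^(0.0303) = 0.922585
δ_res = (-14.617 + 1000) × 0.922585 − 1000 = 909.099 − 1000 = -90.90‰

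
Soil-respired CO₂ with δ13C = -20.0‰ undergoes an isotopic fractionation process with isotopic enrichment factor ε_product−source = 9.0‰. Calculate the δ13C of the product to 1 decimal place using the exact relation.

-11.2‰

To first order, δ_product ≈ δ_source + ε = -11.0‰.
Exactly, δ_product = (δ_source + 1000)·(ε/1000 + 1) − 1000.
δ_product = (-20.0 + 1000) × (9.0/1000 + 1) − 1000
δ_product = -11.18‰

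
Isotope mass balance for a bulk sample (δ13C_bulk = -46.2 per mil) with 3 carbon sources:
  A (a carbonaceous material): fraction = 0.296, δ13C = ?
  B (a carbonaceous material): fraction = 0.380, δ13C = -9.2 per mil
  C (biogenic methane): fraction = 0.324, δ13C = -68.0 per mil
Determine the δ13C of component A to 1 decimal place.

Isotope mass balance: δ_bulk = Σ fᵢ·δᵢ.
-46.2 = 0.296×δ_A + 0.380×(-9.2) + 0.324×(-68.0)
0.296·δ_A = -46.2 − (-25.528) = -20.672
δ_A = -20.672 / 0.296 = -69.84 per mil

-69.8 per mil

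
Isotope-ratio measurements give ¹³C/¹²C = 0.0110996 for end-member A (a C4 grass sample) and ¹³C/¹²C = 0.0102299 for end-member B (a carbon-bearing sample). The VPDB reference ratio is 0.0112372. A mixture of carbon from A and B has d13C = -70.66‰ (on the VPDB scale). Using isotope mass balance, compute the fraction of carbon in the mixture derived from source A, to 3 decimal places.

δ_A = (0.0110996/0.0112372 − 1)×1000 = (0.987755 − 1)×1000 = -12.245‰
δ_B = (0.0102299/0.0112372 − 1)×1000 = (0.910360 − 1)×1000 = -89.640‰
f_A = (δ_mix − δ_B)/(δ_A − δ_B) = (-70.66 − (-89.640))/(-12.245 − (-89.640))
f_A = 18.980 / 77.395 = 0.2452

0.245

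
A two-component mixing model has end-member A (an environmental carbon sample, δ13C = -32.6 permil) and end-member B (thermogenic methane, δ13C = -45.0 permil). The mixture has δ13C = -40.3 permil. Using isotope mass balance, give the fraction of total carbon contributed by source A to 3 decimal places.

δ_mix = f_A·δ_A + (1 − f_A)·δ_B  ⇒  f_A = (δ_mix − δ_B)/(δ_A − δ_B)
f_A = (-40.3 − (-45.0)) / (-32.6 − (-45.0))
f_A = 4.7 / 12.4 = 0.3790

0.379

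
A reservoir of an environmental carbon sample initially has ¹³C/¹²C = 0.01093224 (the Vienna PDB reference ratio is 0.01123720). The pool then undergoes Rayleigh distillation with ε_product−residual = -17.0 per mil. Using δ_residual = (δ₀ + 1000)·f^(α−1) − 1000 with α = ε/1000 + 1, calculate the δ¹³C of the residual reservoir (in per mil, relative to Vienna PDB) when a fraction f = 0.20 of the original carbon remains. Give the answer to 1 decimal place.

-0.2 per mil

δ₀ = (0.01093224/0.01123720 − 1)×1000 = (0.972862 − 1)×1000 = -27.138 per mil
α − 1 = ε/1000 = -0.0170
f^(α−1) = 0.20^(-0.0170) = 1.027738
δ_res = (-27.138 + 1000) × 1.027738 − 1000 = 999.847 − 1000 = -0.15 per mil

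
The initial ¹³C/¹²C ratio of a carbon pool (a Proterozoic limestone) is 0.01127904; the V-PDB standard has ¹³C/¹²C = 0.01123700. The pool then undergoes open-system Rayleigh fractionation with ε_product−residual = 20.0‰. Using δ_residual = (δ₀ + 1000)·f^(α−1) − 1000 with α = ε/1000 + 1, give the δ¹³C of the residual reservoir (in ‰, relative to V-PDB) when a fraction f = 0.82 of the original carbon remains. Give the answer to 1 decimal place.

-0.2‰

δ₀ = (0.01127904/0.01123700 − 1)×1000 = (1.003741 − 1)×1000 = 3.741‰
α − 1 = ε/1000 = 0.0200
f^(α−1) = 0.82^(0.0200) = 0.996039
δ_res = (3.741 + 1000) × 0.996039 − 1000 = 999.765 − 1000 = -0.23‰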